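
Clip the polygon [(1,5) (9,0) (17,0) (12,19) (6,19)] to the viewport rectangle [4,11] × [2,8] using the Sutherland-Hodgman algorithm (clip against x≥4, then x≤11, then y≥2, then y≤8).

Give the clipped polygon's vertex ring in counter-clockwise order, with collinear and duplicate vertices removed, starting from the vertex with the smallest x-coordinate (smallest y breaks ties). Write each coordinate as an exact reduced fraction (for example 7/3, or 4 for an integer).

1. After x ≥ 4: [(4,67/5) (4,25/8) (9,0) (17,0) (12,19) (6,19)]
2. After x ≤ 11: [(4,67/5) (4,25/8) (9,0) (11,0) (11,19) (6,19)]
3. After y ≥ 2: [(4,67/5) (4,25/8) (29/5,2) (11,2) (11,19) (6,19)]
4. After y ≤ 8: [(4,8) (4,25/8) (29/5,2) (11,2) (11,8)]
5. Canonical ring: [(4,25/8) (29/5,2) (11,2) (11,8) (4,8)]

Clipped polygon: [(4,25/8) (29/5,2) (11,2) (11,8) (4,8)]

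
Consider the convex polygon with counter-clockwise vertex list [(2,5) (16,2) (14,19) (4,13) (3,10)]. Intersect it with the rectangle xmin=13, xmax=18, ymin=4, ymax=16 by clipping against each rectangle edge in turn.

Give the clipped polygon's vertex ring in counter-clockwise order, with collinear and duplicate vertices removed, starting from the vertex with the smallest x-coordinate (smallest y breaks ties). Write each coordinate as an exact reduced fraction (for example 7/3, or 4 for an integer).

1. After x ≥ 13: [(13,37/14) (16,2) (14,19) (13,92/5)]
2. After x ≤ 18: [(13,37/14) (16,2) (14,19) (13,92/5)]
3. After y ≥ 4: [(13,4) (268/17,4) (14,19) (13,92/5)]
4. After y ≤ 16: [(13,16) (13,4) (268/17,4) (244/17,16)]
5. Canonical ring: [(13,4) (268/17,4) (244/17,16) (13,16)]

Clipped polygon: [(13,4) (268/17,4) (244/17,16) (13,16)]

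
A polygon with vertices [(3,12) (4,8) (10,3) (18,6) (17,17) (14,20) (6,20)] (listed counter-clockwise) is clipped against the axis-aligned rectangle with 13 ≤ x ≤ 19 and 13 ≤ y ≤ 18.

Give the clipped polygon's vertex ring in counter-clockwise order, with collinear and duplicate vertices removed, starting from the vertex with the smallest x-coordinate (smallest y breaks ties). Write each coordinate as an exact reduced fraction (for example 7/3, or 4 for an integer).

Clipped polygon: [(13,13) (191/11,13) (17,17) (16,18) (13,18)]

1. After x ≥ 13: [(13,33/8) (18,6) (17,17) (14,20) (13,20)]
2. After x ≤ 19: [(13,33/8) (18,6) (17,17) (14,20) (13,20)]
3. After y ≥ 13: [(13,13) (191/11,13) (17,17) (14,20) (13,20)]
4. After y ≤ 18: [(13,18) (13,13) (191/11,13) (17,17) (16,18)]
5. Canonical ring: [(13,13) (191/11,13) (17,17) (16,18) (13,18)]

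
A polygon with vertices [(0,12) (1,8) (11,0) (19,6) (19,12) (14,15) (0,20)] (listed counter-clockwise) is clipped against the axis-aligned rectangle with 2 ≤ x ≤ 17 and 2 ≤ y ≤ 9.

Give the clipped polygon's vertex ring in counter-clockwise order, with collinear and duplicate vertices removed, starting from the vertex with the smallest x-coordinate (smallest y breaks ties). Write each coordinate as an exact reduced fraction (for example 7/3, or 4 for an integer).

1. After x ≥ 2: [(2,36/5) (11,0) (19,6) (19,12) (14,15) (2,135/7)]
2. After x ≤ 17: [(2,36/5) (11,0) (17,9/2) (17,66/5) (14,15) (2,135/7)]
3. After y ≥ 2: [(2,36/5) (17/2,2) (41/3,2) (17,9/2) (17,66/5) (14,15) (2,135/7)]
4. After y ≤ 9: [(2,9) (2,36/5) (17/2,2) (41/3,2) (17,9/2) (17,9)]
5. Canonical ring: [(2,36/5) (17/2,2) (41/3,2) (17,9/2) (17,9) (2,9)]

Clipped polygon: [(2,36/5) (17/2,2) (41/3,2) (17,9/2) (17,9) (2,9)]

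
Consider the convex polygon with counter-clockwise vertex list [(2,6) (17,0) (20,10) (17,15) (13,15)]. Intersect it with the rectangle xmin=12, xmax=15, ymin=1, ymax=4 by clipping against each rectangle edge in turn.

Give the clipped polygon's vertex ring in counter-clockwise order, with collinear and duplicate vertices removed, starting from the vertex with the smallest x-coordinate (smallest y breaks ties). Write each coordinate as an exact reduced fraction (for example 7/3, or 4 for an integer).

Clipped polygon: [(12,2) (29/2,1) (15,1) (15,4) (12,4)]

1. After x ≥ 12: [(12,156/11) (12,2) (17,0) (20,10) (17,15) (13,15)]
2. After x ≤ 15: [(12,156/11) (12,2) (15,4/5) (15,15) (13,15)]
3. After y ≥ 1: [(12,156/11) (12,2) (29/2,1) (15,1) (15,15) (13,15)]
4. After y ≤ 4: [(12,4) (12,2) (29/2,1) (15,1) (15,4)]
5. Canonical ring: [(12,2) (29/2,1) (15,1) (15,4) (12,4)]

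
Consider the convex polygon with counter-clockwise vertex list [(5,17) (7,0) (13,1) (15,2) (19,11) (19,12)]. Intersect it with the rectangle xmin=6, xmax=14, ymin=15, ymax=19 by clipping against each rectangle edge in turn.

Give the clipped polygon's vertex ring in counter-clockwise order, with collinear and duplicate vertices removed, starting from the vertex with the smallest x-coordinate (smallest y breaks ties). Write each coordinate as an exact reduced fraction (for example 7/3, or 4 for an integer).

Clipped polygon: [(6,15) (53/5,15) (6,233/14)]

1. After x ≥ 6: [(6,233/14) (6,17/2) (7,0) (13,1) (15,2) (19,11) (19,12)]
2. After x ≤ 14: [(14,193/14) (6,233/14) (6,17/2) (7,0) (13,1) (14,3/2)]
3. After y ≥ 15: [(53/5,15) (6,233/14) (6,15)]
4. After y ≤ 19: [(53/5,15) (6,233/14) (6,15)]
5. Canonical ring: [(6,15) (53/5,15) (6,233/14)]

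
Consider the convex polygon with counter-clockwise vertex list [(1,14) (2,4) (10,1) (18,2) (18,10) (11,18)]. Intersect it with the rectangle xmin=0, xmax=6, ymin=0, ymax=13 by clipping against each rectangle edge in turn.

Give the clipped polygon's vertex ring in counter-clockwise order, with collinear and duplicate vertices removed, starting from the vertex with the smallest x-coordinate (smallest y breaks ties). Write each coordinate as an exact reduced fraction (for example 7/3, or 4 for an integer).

Clipped polygon: [(11/10,13) (2,4) (6,5/2) (6,13)]

1. After x ≥ 0: [(1,14) (2,4) (10,1) (18,2) (18,10) (11,18)]
2. After x ≤ 6: [(6,16) (1,14) (2,4) (6,5/2)]
3. After y ≥ 0: [(6,16) (1,14) (2,4) (6,5/2)]
4. After y ≤ 13: [(6,13) (11/10,13) (2,4) (6,5/2)]
5. Canonical ring: [(11/10,13) (2,4) (6,5/2) (6,13)]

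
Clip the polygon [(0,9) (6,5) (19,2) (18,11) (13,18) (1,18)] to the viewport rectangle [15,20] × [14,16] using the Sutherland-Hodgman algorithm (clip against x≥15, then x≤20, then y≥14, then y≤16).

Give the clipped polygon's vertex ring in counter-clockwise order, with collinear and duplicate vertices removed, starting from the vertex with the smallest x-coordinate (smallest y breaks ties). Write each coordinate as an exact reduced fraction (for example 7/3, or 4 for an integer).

1. After x ≥ 15: [(15,38/13) (19,2) (18,11) (15,76/5)]
2. After x ≤ 20: [(15,38/13) (19,2) (18,11) (15,76/5)]
3. After y ≥ 14: [(15,14) (111/7,14) (15,76/5)]
4. After y ≤ 16: [(15,14) (111/7,14) (15,76/5)]
5. Canonical ring: [(15,14) (111/7,14) (15,76/5)]

Clipped polygon: [(15,14) (111/7,14) (15,76/5)]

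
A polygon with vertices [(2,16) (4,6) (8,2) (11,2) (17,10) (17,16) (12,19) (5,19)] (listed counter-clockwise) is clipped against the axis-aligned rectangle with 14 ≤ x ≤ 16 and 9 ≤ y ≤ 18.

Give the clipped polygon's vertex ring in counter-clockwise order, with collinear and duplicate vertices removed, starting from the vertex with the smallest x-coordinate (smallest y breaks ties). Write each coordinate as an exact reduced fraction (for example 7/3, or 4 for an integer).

Clipped polygon: [(14,9) (16,9) (16,83/5) (14,89/5)]

1. After x ≥ 14: [(14,6) (17,10) (17,16) (14,89/5)]
2. After x ≤ 16: [(14,6) (16,26/3) (16,83/5) (14,89/5)]
3. After y ≥ 9: [(14,9) (16,9) (16,83/5) (14,89/5)]
4. After y ≤ 18: [(14,9) (16,9) (16,83/5) (14,89/5)]
5. Canonical ring: [(14,9) (16,9) (16,83/5) (14,89/5)]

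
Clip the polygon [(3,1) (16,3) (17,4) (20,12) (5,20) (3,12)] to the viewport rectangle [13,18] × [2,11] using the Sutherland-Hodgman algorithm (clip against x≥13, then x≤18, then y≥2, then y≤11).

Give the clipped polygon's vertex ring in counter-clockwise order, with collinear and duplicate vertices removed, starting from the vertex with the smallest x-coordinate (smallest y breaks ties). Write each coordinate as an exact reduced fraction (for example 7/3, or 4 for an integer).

1. After x ≥ 13: [(13,33/13) (16,3) (17,4) (20,12) (13,236/15)]
2. After x ≤ 18: [(13,33/13) (16,3) (17,4) (18,20/3) (18,196/15) (13,236/15)]
3. After y ≥ 2: [(13,33/13) (16,3) (17,4) (18,20/3) (18,196/15) (13,236/15)]
4. After y ≤ 11: [(13,11) (13,33/13) (16,3) (17,4) (18,20/3) (18,11)]
5. Canonical ring: [(13,33/13) (16,3) (17,4) (18,20/3) (18,11) (13,11)]

Clipped polygon: [(13,33/13) (16,3) (17,4) (18,20/3) (18,11) (13,11)]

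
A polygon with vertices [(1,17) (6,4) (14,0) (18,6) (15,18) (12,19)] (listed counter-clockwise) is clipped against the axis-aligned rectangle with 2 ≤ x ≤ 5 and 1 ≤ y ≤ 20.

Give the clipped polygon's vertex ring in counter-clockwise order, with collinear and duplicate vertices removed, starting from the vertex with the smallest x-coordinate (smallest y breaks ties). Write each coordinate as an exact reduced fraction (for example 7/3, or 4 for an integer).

1. After x ≥ 2: [(2,189/11) (2,72/5) (6,4) (14,0) (18,6) (15,18) (12,19)]
2. After x ≤ 5: [(5,195/11) (2,189/11) (2,72/5) (5,33/5)]
3. After y ≥ 1: [(5,195/11) (2,189/11) (2,72/5) (5,33/5)]
4. After y ≤ 20: [(5,195/11) (2,189/11) (2,72/5) (5,33/5)]
5. Canonical ring: [(2,72/5) (5,33/5) (5,195/11) (2,189/11)]

Clipped polygon: [(2,72/5) (5,33/5) (5,195/11) (2,189/11)]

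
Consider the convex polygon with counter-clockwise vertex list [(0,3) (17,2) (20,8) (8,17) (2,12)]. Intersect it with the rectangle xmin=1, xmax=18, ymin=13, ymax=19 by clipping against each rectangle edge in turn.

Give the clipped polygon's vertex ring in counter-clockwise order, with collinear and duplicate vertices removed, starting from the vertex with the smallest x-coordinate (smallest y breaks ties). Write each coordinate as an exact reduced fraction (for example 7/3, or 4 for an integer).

1. After x ≥ 1: [(1,15/2) (1,50/17) (17,2) (20,8) (8,17) (2,12)]
2. After x ≤ 18: [(1,15/2) (1,50/17) (17,2) (18,4) (18,19/2) (8,17) (2,12)]
3. After y ≥ 13: [(40/3,13) (8,17) (16/5,13)]
4. After y ≤ 19: [(40/3,13) (8,17) (16/5,13)]
5. Canonical ring: [(16/5,13) (40/3,13) (8,17)]

Clipped polygon: [(16/5,13) (40/3,13) (8,17)]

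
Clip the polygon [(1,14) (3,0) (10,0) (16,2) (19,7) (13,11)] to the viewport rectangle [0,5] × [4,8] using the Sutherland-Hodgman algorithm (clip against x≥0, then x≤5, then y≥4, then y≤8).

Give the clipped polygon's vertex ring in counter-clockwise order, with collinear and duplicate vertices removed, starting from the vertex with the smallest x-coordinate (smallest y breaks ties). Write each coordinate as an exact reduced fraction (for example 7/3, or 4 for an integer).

Clipped polygon: [(13/7,8) (17/7,4) (5,4) (5,8)]

1. After x ≥ 0: [(1,14) (3,0) (10,0) (16,2) (19,7) (13,11)]
2. After x ≤ 5: [(5,13) (1,14) (3,0) (5,0)]
3. After y ≥ 4: [(5,4) (5,13) (1,14) (17/7,4)]
4. After y ≤ 8: [(5,4) (5,8) (13/7,8) (17/7,4)]
5. Canonical ring: [(13/7,8) (17/7,4) (5,4) (5,8)]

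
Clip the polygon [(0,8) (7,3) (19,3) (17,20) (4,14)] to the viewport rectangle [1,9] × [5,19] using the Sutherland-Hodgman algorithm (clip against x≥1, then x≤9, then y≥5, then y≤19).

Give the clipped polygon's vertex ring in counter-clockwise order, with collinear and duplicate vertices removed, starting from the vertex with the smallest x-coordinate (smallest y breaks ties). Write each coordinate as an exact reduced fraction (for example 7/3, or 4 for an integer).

1. After x ≥ 1: [(1,19/2) (1,51/7) (7,3) (19,3) (17,20) (4,14)]
2. After x ≤ 9: [(1,19/2) (1,51/7) (7,3) (9,3) (9,212/13) (4,14)]
3. After y ≥ 5: [(1,19/2) (1,51/7) (21/5,5) (9,5) (9,212/13) (4,14)]
4. After y ≤ 19: [(1,19/2) (1,51/7) (21/5,5) (9,5) (9,212/13) (4,14)]
5. Canonical ring: [(1,51/7) (21/5,5) (9,5) (9,212/13) (4,14) (1,19/2)]

Clipped polygon: [(1,51/7) (21/5,5) (9,5) (9,212/13) (4,14) (1,19/2)]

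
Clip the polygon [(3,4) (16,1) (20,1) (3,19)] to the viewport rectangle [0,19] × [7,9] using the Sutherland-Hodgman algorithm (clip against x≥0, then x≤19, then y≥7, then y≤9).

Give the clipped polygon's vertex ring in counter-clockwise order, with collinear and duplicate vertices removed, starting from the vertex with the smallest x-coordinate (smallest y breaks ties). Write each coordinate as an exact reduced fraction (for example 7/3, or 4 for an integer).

Clipped polygon: [(3,7) (43/3,7) (112/9,9) (3,9)]

1. After x ≥ 0: [(3,4) (16,1) (20,1) (3,19)]
2. After x ≤ 19: [(3,4) (16,1) (19,1) (19,35/17) (3,19)]
3. After y ≥ 7: [(3,7) (43/3,7) (3,19)]
4. After y ≤ 9: [(3,9) (3,7) (43/3,7) (112/9,9)]
5. Canonical ring: [(3,7) (43/3,7) (112/9,9) (3,9)]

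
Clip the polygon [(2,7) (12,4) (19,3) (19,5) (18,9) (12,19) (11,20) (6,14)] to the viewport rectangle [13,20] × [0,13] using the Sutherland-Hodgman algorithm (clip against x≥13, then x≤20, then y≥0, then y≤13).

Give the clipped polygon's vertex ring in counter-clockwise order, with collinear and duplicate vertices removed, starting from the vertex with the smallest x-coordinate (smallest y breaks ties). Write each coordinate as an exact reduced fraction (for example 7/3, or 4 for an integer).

1. After x ≥ 13: [(13,27/7) (19,3) (19,5) (18,9) (13,52/3)]
2. After x ≤ 20: [(13,27/7) (19,3) (19,5) (18,9) (13,52/3)]
3. After y ≥ 0: [(13,27/7) (19,3) (19,5) (18,9) (13,52/3)]
4. After y ≤ 13: [(13,13) (13,27/7) (19,3) (19,5) (18,9) (78/5,13)]
5. Canonical ring: [(13,27/7) (19,3) (19,5) (18,9) (78/5,13) (13,13)]

Clipped polygon: [(13,27/7) (19,3) (19,5) (18,9) (78/5,13) (13,13)]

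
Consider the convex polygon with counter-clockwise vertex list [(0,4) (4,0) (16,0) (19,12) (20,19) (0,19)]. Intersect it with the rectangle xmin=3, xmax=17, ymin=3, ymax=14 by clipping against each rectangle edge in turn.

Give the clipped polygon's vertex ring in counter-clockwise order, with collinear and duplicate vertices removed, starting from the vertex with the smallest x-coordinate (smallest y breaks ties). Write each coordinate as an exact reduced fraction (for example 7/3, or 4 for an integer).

Clipped polygon: [(3,3) (67/4,3) (17,4) (17,14) (3,14)]

1. After x ≥ 3: [(3,1) (4,0) (16,0) (19,12) (20,19) (3,19)]
2. After x ≤ 17: [(3,1) (4,0) (16,0) (17,4) (17,19) (3,19)]
3. After y ≥ 3: [(3,3) (67/4,3) (17,4) (17,19) (3,19)]
4. After y ≤ 14: [(3,14) (3,3) (67/4,3) (17,4) (17,14)]
5. Canonical ring: [(3,3) (67/4,3) (17,4) (17,14) (3,14)]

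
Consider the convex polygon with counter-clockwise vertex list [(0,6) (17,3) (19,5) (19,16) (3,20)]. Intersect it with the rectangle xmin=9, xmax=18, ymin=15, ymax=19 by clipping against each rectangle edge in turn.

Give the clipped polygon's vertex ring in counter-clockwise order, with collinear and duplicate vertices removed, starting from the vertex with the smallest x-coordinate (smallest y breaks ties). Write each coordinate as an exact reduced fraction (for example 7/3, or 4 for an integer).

Clipped polygon: [(9,15) (18,15) (18,65/4) (9,37/2)]

1. After x ≥ 9: [(9,75/17) (17,3) (19,5) (19,16) (9,37/2)]
2. After x ≤ 18: [(9,75/17) (17,3) (18,4) (18,65/4) (9,37/2)]
3. After y ≥ 15: [(9,15) (18,15) (18,65/4) (9,37/2)]
4. After y ≤ 19: [(9,15) (18,15) (18,65/4) (9,37/2)]
5. Canonical ring: [(9,15) (18,15) (18,65/4) (9,37/2)]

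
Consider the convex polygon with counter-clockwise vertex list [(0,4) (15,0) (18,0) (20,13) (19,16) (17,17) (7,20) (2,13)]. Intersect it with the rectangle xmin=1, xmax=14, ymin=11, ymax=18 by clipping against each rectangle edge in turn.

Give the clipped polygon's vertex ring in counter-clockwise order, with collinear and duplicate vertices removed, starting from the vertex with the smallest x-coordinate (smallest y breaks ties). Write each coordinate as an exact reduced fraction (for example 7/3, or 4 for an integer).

Clipped polygon: [(14/9,11) (14,11) (14,179/10) (41/3,18) (39/7,18) (2,13)]

1. After x ≥ 1: [(1,17/2) (1,56/15) (15,0) (18,0) (20,13) (19,16) (17,17) (7,20) (2,13)]
2. After x ≤ 14: [(1,17/2) (1,56/15) (14,4/15) (14,179/10) (7,20) (2,13)]
3. After y ≥ 11: [(14/9,11) (14,11) (14,179/10) (7,20) (2,13)]
4. After y ≤ 18: [(14/9,11) (14,11) (14,179/10) (41/3,18) (39/7,18) (2,13)]
5. Canonical ring: [(14/9,11) (14,11) (14,179/10) (41/3,18) (39/7,18) (2,13)]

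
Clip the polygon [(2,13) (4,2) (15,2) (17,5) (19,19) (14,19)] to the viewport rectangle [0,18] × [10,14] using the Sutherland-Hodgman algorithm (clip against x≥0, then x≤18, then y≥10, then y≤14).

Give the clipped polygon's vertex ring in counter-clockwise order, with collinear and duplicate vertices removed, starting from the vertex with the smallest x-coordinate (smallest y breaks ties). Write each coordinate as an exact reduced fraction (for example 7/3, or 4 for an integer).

1. After x ≥ 0: [(2,13) (4,2) (15,2) (17,5) (19,19) (14,19)]
2. After x ≤ 18: [(2,13) (4,2) (15,2) (17,5) (18,12) (18,19) (14,19)]
3. After y ≥ 10: [(2,13) (28/11,10) (124/7,10) (18,12) (18,19) (14,19)]
4. After y ≤ 14: [(4,14) (2,13) (28/11,10) (124/7,10) (18,12) (18,14)]
5. Canonical ring: [(2,13) (28/11,10) (124/7,10) (18,12) (18,14) (4,14)]

Clipped polygon: [(2,13) (28/11,10) (124/7,10) (18,12) (18,14) (4,14)]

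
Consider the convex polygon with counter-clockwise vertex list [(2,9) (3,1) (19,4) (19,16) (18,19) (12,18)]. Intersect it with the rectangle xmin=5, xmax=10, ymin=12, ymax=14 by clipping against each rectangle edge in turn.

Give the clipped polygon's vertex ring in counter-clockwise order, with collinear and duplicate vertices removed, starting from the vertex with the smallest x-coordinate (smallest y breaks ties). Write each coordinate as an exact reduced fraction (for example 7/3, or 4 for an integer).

1. After x ≥ 5: [(5,117/10) (5,11/8) (19,4) (19,16) (18,19) (12,18)]
2. After x ≤ 10: [(10,81/5) (5,117/10) (5,11/8) (10,37/16)]
3. After y ≥ 12: [(10,12) (10,81/5) (16/3,12)]
4. After y ≤ 14: [(10,12) (10,14) (68/9,14) (16/3,12)]
5. Canonical ring: [(16/3,12) (10,12) (10,14) (68/9,14)]

Clipped polygon: [(16/3,12) (10,12) (10,14) (68/9,14)]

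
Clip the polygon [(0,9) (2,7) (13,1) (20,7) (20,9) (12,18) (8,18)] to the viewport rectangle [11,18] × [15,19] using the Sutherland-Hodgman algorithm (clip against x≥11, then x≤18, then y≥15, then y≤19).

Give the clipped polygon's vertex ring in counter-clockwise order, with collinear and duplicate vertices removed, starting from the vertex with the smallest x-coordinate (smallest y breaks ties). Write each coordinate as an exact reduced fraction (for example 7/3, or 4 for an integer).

1. After x ≥ 11: [(11,23/11) (13,1) (20,7) (20,9) (12,18) (11,18)]
2. After x ≤ 18: [(11,23/11) (13,1) (18,37/7) (18,45/4) (12,18) (11,18)]
3. After y ≥ 15: [(11,15) (44/3,15) (12,18) (11,18)]
4. After y ≤ 19: [(11,15) (44/3,15) (12,18) (11,18)]
5. Canonical ring: [(11,15) (44/3,15) (12,18) (11,18)]

Clipped polygon: [(11,15) (44/3,15) (12,18) (11,18)]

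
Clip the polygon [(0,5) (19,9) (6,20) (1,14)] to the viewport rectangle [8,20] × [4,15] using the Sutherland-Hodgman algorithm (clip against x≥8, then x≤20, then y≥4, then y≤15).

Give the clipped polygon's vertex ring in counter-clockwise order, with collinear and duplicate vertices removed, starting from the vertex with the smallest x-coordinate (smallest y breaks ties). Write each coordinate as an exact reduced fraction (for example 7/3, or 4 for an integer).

1. After x ≥ 8: [(8,127/19) (19,9) (8,238/13)]
2. After x ≤ 20: [(8,127/19) (19,9) (8,238/13)]
3. After y ≥ 4: [(8,127/19) (19,9) (8,238/13)]
4. After y ≤ 15: [(8,15) (8,127/19) (19,9) (131/11,15)]
5. Canonical ring: [(8,127/19) (19,9) (131/11,15) (8,15)]

Clipped polygon: [(8,127/19) (19,9) (131/11,15) (8,15)]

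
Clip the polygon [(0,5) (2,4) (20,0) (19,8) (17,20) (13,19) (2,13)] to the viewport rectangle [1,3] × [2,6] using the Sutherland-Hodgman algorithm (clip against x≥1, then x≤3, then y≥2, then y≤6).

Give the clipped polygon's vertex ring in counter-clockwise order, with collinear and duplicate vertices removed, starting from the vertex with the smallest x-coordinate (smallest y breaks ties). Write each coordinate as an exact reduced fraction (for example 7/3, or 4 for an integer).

1. After x ≥ 1: [(1,9) (1,9/2) (2,4) (20,0) (19,8) (17,20) (13,19) (2,13)]
2. After x ≤ 3: [(1,9) (1,9/2) (2,4) (3,34/9) (3,149/11) (2,13)]
3. After y ≥ 2: [(1,9) (1,9/2) (2,4) (3,34/9) (3,149/11) (2,13)]
4. After y ≤ 6: [(1,6) (1,9/2) (2,4) (3,34/9) (3,6)]
5. Canonical ring: [(1,9/2) (2,4) (3,34/9) (3,6) (1,6)]

Clipped polygon: [(1,9/2) (2,4) (3,34/9) (3,6) (1,6)]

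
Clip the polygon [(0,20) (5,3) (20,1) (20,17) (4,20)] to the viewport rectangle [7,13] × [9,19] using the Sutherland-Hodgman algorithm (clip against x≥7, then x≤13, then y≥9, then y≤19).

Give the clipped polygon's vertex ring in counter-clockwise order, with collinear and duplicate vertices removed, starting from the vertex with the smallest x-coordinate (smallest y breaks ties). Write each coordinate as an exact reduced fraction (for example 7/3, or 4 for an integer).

1. After x ≥ 7: [(7,41/15) (20,1) (20,17) (7,311/16)]
2. After x ≤ 13: [(7,41/15) (13,29/15) (13,293/16) (7,311/16)]
3. After y ≥ 9: [(7,9) (13,9) (13,293/16) (7,311/16)]
4. After y ≤ 19: [(7,19) (7,9) (13,9) (13,293/16) (28/3,19)]
5. Canonical ring: [(7,9) (13,9) (13,293/16) (28/3,19) (7,19)]

Clipped polygon: [(7,9) (13,9) (13,293/16) (28/3,19) (7,19)]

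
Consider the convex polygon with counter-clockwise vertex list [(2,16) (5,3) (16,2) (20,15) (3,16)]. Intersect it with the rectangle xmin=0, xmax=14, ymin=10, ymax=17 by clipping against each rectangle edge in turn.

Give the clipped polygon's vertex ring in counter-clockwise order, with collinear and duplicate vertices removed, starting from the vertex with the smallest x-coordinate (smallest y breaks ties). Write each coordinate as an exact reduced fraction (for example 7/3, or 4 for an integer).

Clipped polygon: [(2,16) (44/13,10) (14,10) (14,261/17) (3,16)]

1. After x ≥ 0: [(2,16) (5,3) (16,2) (20,15) (3,16)]
2. After x ≤ 14: [(2,16) (5,3) (14,24/11) (14,261/17) (3,16)]
3. After y ≥ 10: [(2,16) (44/13,10) (14,10) (14,261/17) (3,16)]
4. After y ≤ 17: [(2,16) (44/13,10) (14,10) (14,261/17) (3,16)]
5. Canonical ring: [(2,16) (44/13,10) (14,10) (14,261/17) (3,16)]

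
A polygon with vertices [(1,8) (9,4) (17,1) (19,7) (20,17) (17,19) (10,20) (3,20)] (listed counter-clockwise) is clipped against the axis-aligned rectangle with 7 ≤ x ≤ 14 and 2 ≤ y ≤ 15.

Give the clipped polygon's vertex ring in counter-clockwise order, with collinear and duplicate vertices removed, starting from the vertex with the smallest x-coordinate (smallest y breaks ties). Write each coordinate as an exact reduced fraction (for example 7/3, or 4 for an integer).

1. After x ≥ 7: [(7,5) (9,4) (17,1) (19,7) (20,17) (17,19) (10,20) (7,20)]
2. After x ≤ 14: [(7,5) (9,4) (14,17/8) (14,136/7) (10,20) (7,20)]
3. After y ≥ 2: [(7,5) (9,4) (14,17/8) (14,136/7) (10,20) (7,20)]
4. After y ≤ 15: [(7,15) (7,5) (9,4) (14,17/8) (14,15)]
5. Canonical ring: [(7,5) (9,4) (14,17/8) (14,15) (7,15)]

Clipped polygon: [(7,5) (9,4) (14,17/8) (14,15) (7,15)]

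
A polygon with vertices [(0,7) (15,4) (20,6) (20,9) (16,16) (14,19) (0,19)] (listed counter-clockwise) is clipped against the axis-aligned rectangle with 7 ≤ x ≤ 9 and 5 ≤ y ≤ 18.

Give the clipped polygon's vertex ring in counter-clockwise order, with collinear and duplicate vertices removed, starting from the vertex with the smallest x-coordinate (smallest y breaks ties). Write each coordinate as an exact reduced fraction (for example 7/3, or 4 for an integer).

1. After x ≥ 7: [(7,28/5) (15,4) (20,6) (20,9) (16,16) (14,19) (7,19)]
2. After x ≤ 9: [(7,28/5) (9,26/5) (9,19) (7,19)]
3. After y ≥ 5: [(7,28/5) (9,26/5) (9,19) (7,19)]
4. After y ≤ 18: [(7,18) (7,28/5) (9,26/5) (9,18)]
5. Canonical ring: [(7,28/5) (9,26/5) (9,18) (7,18)]

Clipped polygon: [(7,28/5) (9,26/5) (9,18) (7,18)]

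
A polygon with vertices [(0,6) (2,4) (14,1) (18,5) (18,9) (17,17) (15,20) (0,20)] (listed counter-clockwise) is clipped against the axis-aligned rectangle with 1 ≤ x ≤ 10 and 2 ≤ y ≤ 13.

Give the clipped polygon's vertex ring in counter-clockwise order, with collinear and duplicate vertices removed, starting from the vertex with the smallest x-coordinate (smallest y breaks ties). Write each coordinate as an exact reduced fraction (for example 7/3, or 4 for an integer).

Clipped polygon: [(1,5) (2,4) (10,2) (10,13) (1,13)]

1. After x ≥ 1: [(1,5) (2,4) (14,1) (18,5) (18,9) (17,17) (15,20) (1,20)]
2. After x ≤ 10: [(1,5) (2,4) (10,2) (10,20) (1,20)]
3. After y ≥ 2: [(1,5) (2,4) (10,2) (10,20) (1,20)]
4. After y ≤ 13: [(1,13) (1,5) (2,4) (10,2) (10,13)]
5. Canonical ring: [(1,5) (2,4) (10,2) (10,13) (1,13)]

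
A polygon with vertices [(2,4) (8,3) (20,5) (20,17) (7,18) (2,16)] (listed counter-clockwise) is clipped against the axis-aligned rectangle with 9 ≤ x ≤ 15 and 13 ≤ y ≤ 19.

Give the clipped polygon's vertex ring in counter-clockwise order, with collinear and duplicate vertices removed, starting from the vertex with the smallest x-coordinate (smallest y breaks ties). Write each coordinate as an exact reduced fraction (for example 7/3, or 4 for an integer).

Clipped polygon: [(9,13) (15,13) (15,226/13) (9,232/13)]

1. After x ≥ 9: [(9,19/6) (20,5) (20,17) (9,232/13)]
2. After x ≤ 15: [(9,19/6) (15,25/6) (15,226/13) (9,232/13)]
3. After y ≥ 13: [(9,13) (15,13) (15,226/13) (9,232/13)]
4. After y ≤ 19: [(9,13) (15,13) (15,226/13) (9,232/13)]
5. Canonical ring: [(9,13) (15,13) (15,226/13) (9,232/13)]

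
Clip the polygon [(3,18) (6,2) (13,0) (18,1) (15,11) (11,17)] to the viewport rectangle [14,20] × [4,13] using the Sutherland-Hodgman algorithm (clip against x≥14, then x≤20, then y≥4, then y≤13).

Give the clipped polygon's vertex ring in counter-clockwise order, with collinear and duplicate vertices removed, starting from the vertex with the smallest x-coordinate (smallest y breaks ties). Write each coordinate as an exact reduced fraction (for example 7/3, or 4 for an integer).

1. After x ≥ 14: [(14,1/5) (18,1) (15,11) (14,25/2)]
2. After x ≤ 20: [(14,1/5) (18,1) (15,11) (14,25/2)]
3. After y ≥ 4: [(14,4) (171/10,4) (15,11) (14,25/2)]
4. After y ≤ 13: [(14,4) (171/10,4) (15,11) (14,25/2)]
5. Canonical ring: [(14,4) (171/10,4) (15,11) (14,25/2)]

Clipped polygon: [(14,4) (171/10,4) (15,11) (14,25/2)]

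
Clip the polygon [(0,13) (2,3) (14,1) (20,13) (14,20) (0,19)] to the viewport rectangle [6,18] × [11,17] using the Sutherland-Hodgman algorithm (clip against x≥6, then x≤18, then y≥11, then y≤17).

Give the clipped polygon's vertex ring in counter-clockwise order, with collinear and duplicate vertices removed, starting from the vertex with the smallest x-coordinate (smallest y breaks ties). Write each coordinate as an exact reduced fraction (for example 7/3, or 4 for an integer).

1. After x ≥ 6: [(6,7/3) (14,1) (20,13) (14,20) (6,136/7)]
2. After x ≤ 18: [(6,7/3) (14,1) (18,9) (18,46/3) (14,20) (6,136/7)]
3. After y ≥ 11: [(6,11) (18,11) (18,46/3) (14,20) (6,136/7)]
4. After y ≤ 17: [(6,17) (6,11) (18,11) (18,46/3) (116/7,17)]
5. Canonical ring: [(6,11) (18,11) (18,46/3) (116/7,17) (6,17)]

Clipped polygon: [(6,11) (18,11) (18,46/3) (116/7,17) (6,17)]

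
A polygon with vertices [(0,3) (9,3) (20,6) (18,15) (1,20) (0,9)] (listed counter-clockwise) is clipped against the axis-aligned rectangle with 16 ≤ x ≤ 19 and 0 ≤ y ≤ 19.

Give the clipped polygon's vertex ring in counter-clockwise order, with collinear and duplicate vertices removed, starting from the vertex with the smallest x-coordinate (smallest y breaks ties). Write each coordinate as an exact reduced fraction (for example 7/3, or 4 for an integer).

1. After x ≥ 16: [(16,54/11) (20,6) (18,15) (16,265/17)]
2. After x ≤ 19: [(16,54/11) (19,63/11) (19,21/2) (18,15) (16,265/17)]
3. After y ≥ 0: [(16,54/11) (19,63/11) (19,21/2) (18,15) (16,265/17)]
4. After y ≤ 19: [(16,54/11) (19,63/11) (19,21/2) (18,15) (16,265/17)]
5. Canonical ring: [(16,54/11) (19,63/11) (19,21/2) (18,15) (16,265/17)]

Clipped polygon: [(16,54/11) (19,63/11) (19,21/2) (18,15) (16,265/17)]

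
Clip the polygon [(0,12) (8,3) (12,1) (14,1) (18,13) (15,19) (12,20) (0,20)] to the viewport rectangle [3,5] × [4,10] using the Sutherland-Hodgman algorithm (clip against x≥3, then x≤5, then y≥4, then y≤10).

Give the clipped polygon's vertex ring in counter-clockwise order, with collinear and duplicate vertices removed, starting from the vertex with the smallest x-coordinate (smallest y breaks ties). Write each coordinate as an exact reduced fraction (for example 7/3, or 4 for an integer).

Clipped polygon: [(3,69/8) (5,51/8) (5,10) (3,10)]

1. After x ≥ 3: [(3,69/8) (8,3) (12,1) (14,1) (18,13) (15,19) (12,20) (3,20)]
2. After x ≤ 5: [(3,69/8) (5,51/8) (5,20) (3,20)]
3. After y ≥ 4: [(3,69/8) (5,51/8) (5,20) (3,20)]
4. After y ≤ 10: [(3,10) (3,69/8) (5,51/8) (5,10)]
5. Canonical ring: [(3,69/8) (5,51/8) (5,10) (3,10)]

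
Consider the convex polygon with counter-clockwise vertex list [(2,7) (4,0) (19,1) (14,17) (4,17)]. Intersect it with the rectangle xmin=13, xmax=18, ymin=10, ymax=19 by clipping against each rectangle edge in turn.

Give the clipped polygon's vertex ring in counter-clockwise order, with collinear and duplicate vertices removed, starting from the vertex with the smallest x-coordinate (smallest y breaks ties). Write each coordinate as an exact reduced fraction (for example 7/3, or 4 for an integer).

Clipped polygon: [(13,10) (259/16,10) (14,17) (13,17)]

1. After x ≥ 13: [(13,3/5) (19,1) (14,17) (13,17)]
2. After x ≤ 18: [(13,3/5) (18,14/15) (18,21/5) (14,17) (13,17)]
3. After y ≥ 10: [(13,10) (259/16,10) (14,17) (13,17)]
4. After y ≤ 19: [(13,10) (259/16,10) (14,17) (13,17)]
5. Canonical ring: [(13,10) (259/16,10) (14,17) (13,17)]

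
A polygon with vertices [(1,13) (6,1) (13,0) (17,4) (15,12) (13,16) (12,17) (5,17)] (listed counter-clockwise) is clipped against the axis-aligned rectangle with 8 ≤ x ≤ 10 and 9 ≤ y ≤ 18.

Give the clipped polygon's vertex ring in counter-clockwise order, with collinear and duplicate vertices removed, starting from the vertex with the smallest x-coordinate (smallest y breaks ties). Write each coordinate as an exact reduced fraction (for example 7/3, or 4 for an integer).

Clipped polygon: [(8,9) (10,9) (10,17) (8,17)]

1. After x ≥ 8: [(8,5/7) (13,0) (17,4) (15,12) (13,16) (12,17) (8,17)]
2. After x ≤ 10: [(8,5/7) (10,3/7) (10,17) (8,17)]
3. After y ≥ 9: [(8,9) (10,9) (10,17) (8,17)]
4. After y ≤ 18: [(8,9) (10,9) (10,17) (8,17)]
5. Canonical ring: [(8,9) (10,9) (10,17) (8,17)]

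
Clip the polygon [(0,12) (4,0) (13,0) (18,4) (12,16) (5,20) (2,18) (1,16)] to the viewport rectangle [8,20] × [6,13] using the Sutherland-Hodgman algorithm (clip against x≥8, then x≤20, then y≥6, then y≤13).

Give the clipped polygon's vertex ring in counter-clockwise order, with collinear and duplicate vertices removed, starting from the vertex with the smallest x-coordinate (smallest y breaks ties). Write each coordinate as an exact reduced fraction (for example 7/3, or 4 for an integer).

Clipped polygon: [(8,6) (17,6) (27/2,13) (8,13)]

1. After x ≥ 8: [(8,0) (13,0) (18,4) (12,16) (8,128/7)]
2. After x ≤ 20: [(8,0) (13,0) (18,4) (12,16) (8,128/7)]
3. After y ≥ 6: [(8,6) (17,6) (12,16) (8,128/7)]
4. After y ≤ 13: [(8,13) (8,6) (17,6) (27/2,13)]
5. Canonical ring: [(8,6) (17,6) (27/2,13) (8,13)]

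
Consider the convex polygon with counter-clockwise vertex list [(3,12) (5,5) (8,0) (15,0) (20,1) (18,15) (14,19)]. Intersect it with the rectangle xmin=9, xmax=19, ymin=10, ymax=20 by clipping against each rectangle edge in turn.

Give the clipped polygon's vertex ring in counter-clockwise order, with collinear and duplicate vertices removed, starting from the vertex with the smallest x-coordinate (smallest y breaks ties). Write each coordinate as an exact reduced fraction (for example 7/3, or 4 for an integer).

1. After x ≥ 9: [(9,174/11) (9,0) (15,0) (20,1) (18,15) (14,19)]
2. After x ≤ 19: [(9,174/11) (9,0) (15,0) (19,4/5) (19,8) (18,15) (14,19)]
3. After y ≥ 10: [(9,174/11) (9,10) (131/7,10) (18,15) (14,19)]
4. After y ≤ 20: [(9,174/11) (9,10) (131/7,10) (18,15) (14,19)]
5. Canonical ring: [(9,10) (131/7,10) (18,15) (14,19) (9,174/11)]

Clipped polygon: [(9,10) (131/7,10) (18,15) (14,19) (9,174/11)]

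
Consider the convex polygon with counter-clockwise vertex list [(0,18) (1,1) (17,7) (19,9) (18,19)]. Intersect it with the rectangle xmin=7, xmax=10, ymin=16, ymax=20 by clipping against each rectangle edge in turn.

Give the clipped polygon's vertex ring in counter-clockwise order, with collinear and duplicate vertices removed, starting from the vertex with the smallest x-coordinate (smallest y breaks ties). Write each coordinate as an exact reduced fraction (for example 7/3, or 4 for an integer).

1. After x ≥ 7: [(7,331/18) (7,13/4) (17,7) (19,9) (18,19)]
2. After x ≤ 10: [(10,167/9) (7,331/18) (7,13/4) (10,35/8)]
3. After y ≥ 16: [(10,16) (10,167/9) (7,331/18) (7,16)]
4. After y ≤ 20: [(10,16) (10,167/9) (7,331/18) (7,16)]
5. Canonical ring: [(7,16) (10,16) (10,167/9) (7,331/18)]

Clipped polygon: [(7,16) (10,16) (10,167/9) (7,331/18)]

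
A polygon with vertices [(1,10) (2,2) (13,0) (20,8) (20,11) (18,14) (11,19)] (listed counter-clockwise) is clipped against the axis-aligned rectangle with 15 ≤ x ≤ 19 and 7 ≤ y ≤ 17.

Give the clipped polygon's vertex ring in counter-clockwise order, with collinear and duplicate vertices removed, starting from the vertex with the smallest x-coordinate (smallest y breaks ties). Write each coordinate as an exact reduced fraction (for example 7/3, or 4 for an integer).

1. After x ≥ 15: [(15,16/7) (20,8) (20,11) (18,14) (15,113/7)]
2. After x ≤ 19: [(15,16/7) (19,48/7) (19,25/2) (18,14) (15,113/7)]
3. After y ≥ 7: [(15,7) (19,7) (19,25/2) (18,14) (15,113/7)]
4. After y ≤ 17: [(15,7) (19,7) (19,25/2) (18,14) (15,113/7)]
5. Canonical ring: [(15,7) (19,7) (19,25/2) (18,14) (15,113/7)]

Clipped polygon: [(15,7) (19,7) (19,25/2) (18,14) (15,113/7)]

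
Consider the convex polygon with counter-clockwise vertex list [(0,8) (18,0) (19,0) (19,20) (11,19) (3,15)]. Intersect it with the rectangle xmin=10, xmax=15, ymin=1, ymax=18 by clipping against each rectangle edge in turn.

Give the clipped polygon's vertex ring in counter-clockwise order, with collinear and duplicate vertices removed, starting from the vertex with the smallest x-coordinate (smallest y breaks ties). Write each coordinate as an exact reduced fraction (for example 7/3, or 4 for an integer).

Clipped polygon: [(10,32/9) (15,4/3) (15,18) (10,18)]

1. After x ≥ 10: [(10,32/9) (18,0) (19,0) (19,20) (11,19) (10,37/2)]
2. After x ≤ 15: [(10,32/9) (15,4/3) (15,39/2) (11,19) (10,37/2)]
3. After y ≥ 1: [(10,32/9) (15,4/3) (15,39/2) (11,19) (10,37/2)]
4. After y ≤ 18: [(10,18) (10,32/9) (15,4/3) (15,18)]
5. Canonical ring: [(10,32/9) (15,4/3) (15,18) (10,18)]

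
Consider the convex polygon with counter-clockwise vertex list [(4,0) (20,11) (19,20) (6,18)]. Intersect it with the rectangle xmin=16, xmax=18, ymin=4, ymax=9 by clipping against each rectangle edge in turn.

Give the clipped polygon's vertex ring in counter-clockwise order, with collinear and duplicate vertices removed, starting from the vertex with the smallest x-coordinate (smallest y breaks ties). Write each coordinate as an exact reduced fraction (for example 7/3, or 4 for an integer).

Clipped polygon: [(16,33/4) (188/11,9) (16,9)]

1. After x ≥ 16: [(16,33/4) (20,11) (19,20) (16,254/13)]
2. After x ≤ 18: [(16,33/4) (18,77/8) (18,258/13) (16,254/13)]
3. After y ≥ 4: [(16,33/4) (18,77/8) (18,258/13) (16,254/13)]
4. After y ≤ 9: [(16,9) (16,33/4) (188/11,9)]
5. Canonical ring: [(16,33/4) (188/11,9) (16,9)]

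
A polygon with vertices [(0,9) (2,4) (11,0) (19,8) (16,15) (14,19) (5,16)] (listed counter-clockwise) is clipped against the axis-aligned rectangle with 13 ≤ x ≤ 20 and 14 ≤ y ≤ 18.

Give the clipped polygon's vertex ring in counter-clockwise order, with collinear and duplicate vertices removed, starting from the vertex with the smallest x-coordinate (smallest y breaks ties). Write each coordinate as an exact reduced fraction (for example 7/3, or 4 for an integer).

1. After x ≥ 13: [(13,2) (19,8) (16,15) (14,19) (13,56/3)]
2. After x ≤ 20: [(13,2) (19,8) (16,15) (14,19) (13,56/3)]
3. After y ≥ 14: [(13,14) (115/7,14) (16,15) (14,19) (13,56/3)]
4. After y ≤ 18: [(13,18) (13,14) (115/7,14) (16,15) (29/2,18)]
5. Canonical ring: [(13,14) (115/7,14) (16,15) (29/2,18) (13,18)]

Clipped polygon: [(13,14) (115/7,14) (16,15) (29/2,18) (13,18)]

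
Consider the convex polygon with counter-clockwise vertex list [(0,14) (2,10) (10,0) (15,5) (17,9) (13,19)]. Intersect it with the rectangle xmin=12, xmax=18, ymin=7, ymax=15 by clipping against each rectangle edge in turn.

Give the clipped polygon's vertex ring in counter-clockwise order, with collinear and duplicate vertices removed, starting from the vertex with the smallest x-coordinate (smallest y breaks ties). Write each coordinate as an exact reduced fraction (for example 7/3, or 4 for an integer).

Clipped polygon: [(12,7) (16,7) (17,9) (73/5,15) (12,15)]

1. After x ≥ 12: [(12,242/13) (12,2) (15,5) (17,9) (13,19)]
2. After x ≤ 18: [(12,242/13) (12,2) (15,5) (17,9) (13,19)]
3. After y ≥ 7: [(12,242/13) (12,7) (16,7) (17,9) (13,19)]
4. After y ≤ 15: [(12,15) (12,7) (16,7) (17,9) (73/5,15)]
5. Canonical ring: [(12,7) (16,7) (17,9) (73/5,15) (12,15)]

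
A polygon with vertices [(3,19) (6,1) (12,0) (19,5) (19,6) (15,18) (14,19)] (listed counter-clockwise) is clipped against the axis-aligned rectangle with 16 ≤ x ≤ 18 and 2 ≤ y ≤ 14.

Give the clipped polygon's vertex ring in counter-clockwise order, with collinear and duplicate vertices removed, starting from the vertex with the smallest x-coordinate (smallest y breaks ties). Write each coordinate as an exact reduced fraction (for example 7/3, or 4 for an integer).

1. After x ≥ 16: [(16,20/7) (19,5) (19,6) (16,15)]
2. After x ≤ 18: [(16,20/7) (18,30/7) (18,9) (16,15)]
3. After y ≥ 2: [(16,20/7) (18,30/7) (18,9) (16,15)]
4. After y ≤ 14: [(16,14) (16,20/7) (18,30/7) (18,9) (49/3,14)]
5. Canonical ring: [(16,20/7) (18,30/7) (18,9) (49/3,14) (16,14)]

Clipped polygon: [(16,20/7) (18,30/7) (18,9) (49/3,14) (16,14)]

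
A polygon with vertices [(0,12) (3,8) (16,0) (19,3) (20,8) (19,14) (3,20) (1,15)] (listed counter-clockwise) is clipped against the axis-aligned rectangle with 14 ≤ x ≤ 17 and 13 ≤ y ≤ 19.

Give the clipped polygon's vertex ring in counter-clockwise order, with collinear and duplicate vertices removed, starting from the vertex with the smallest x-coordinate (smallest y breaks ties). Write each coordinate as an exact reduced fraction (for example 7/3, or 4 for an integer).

Clipped polygon: [(14,13) (17,13) (17,59/4) (14,127/8)]

1. After x ≥ 14: [(14,16/13) (16,0) (19,3) (20,8) (19,14) (14,127/8)]
2. After x ≤ 17: [(14,16/13) (16,0) (17,1) (17,59/4) (14,127/8)]
3. After y ≥ 13: [(14,13) (17,13) (17,59/4) (14,127/8)]
4. After y ≤ 19: [(14,13) (17,13) (17,59/4) (14,127/8)]
5. Canonical ring: [(14,13) (17,13) (17,59/4) (14,127/8)]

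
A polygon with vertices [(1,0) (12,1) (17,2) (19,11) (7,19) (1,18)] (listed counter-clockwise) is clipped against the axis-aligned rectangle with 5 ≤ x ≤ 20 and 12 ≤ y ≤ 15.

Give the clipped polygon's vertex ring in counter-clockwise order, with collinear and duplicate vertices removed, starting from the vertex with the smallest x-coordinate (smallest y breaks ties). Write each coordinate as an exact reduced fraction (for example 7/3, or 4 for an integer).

1. After x ≥ 5: [(5,4/11) (12,1) (17,2) (19,11) (7,19) (5,56/3)]
2. After x ≤ 20: [(5,4/11) (12,1) (17,2) (19,11) (7,19) (5,56/3)]
3. After y ≥ 12: [(5,12) (35/2,12) (7,19) (5,56/3)]
4. After y ≤ 15: [(5,15) (5,12) (35/2,12) (13,15)]
5. Canonical ring: [(5,12) (35/2,12) (13,15) (5,15)]

Clipped polygon: [(5,12) (35/2,12) (13,15) (5,15)]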